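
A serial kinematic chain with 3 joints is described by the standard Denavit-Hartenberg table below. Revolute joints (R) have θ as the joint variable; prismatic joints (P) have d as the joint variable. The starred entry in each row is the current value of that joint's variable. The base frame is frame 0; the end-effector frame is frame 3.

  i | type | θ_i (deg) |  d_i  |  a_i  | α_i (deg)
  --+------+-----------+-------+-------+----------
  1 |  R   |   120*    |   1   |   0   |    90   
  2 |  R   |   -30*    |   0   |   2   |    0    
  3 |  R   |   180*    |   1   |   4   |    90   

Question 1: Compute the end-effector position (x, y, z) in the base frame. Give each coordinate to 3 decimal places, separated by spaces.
after link 1: o_1 = (0.0000, 0.0000, 1.0000)
after link 2: o_2 = (-0.8660, 1.5000, 0.0000)
after link 3: o_3 = (1.7321, -1.0000, 2.0000)

1.732 -1.000 2.000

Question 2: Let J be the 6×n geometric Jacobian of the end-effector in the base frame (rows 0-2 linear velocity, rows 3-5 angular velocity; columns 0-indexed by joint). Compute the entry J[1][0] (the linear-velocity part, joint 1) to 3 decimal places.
1.732

axis z_0 = ẑ; lever o_n−o_0 = (1.7321,-1.0000,2.0000)
cross product → J_v[:, 0] = (1.0000,1.7321,-0.0000)
J_ω[:, 0] = z_0
entry J[1][0] = 1.7321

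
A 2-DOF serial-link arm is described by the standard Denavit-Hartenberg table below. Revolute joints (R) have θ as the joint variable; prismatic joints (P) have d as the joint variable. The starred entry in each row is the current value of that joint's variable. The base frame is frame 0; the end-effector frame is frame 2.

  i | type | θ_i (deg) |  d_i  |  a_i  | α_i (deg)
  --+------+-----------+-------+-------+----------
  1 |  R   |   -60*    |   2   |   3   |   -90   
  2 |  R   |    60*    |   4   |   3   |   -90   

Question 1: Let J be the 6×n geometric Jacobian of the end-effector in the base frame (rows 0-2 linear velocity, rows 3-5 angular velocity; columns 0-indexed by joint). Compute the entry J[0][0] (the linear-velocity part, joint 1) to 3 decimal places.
axis z_0 = ẑ; lever o_n−o_0 = (5.7141,-1.8971,-0.5981)
cross product → J_v[:, 0] = (1.8971,5.7141,-0.0000)
J_ω[:, 0] = z_0
entry J[0][0] = 1.8971

1.897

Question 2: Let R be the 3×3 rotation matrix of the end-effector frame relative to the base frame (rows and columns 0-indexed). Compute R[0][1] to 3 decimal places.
-0.866

End-effector y-axis (col 1 of R) = (-0.8660,-0.5000,-0.0000)
R[0][1] = -0.8660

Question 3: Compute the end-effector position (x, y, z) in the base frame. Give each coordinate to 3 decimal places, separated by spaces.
after link 1: o_1 = (1.5000, -2.5981, 2.0000)
after link 2: o_2 = (5.7141, -1.8971, -0.5981)

5.714 -1.897 -0.598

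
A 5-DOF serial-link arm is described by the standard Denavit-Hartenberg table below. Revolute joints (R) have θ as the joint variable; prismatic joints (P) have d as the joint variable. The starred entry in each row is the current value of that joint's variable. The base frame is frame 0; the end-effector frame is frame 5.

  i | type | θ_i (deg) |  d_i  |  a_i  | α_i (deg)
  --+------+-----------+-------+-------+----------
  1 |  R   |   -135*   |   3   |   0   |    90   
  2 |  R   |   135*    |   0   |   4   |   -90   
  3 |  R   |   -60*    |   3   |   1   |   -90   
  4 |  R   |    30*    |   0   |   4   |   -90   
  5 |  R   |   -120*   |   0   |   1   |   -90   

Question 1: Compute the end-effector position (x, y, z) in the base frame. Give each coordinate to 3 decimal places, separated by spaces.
after link 1: o_1 = (0.0000, 0.0000, 3.0000)
after link 2: o_2 = (2.0000, 2.0000, 5.8284)
after link 3: o_3 = (3.1376, 4.3624, 4.0607)
after link 4: o_4 = (0.8823, 6.3497, 6.6996)
after link 5: o_5 = (1.8454, 6.1701, 6.9001)

1.845 6.170 6.900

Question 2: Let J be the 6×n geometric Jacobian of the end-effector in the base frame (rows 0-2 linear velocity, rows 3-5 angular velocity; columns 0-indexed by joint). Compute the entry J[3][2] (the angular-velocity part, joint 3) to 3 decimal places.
axis z_2 = (0.5000,0.5000,-0.7071); lever o_n−o_2 = (-0.1546,4.1701,1.0717)
cross product → J_v[:, 2] = (3.4845,-0.4265,2.1623)
J_ω[:, 2] = z_2
entry J[3][2] = 0.5000

0.500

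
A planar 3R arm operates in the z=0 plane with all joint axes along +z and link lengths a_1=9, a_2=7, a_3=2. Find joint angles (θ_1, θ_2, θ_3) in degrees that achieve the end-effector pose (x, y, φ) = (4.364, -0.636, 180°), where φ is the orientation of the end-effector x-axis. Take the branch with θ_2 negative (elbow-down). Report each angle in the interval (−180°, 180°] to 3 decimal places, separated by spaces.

wrist centre = target − a_3·(cos φ, sin φ) = (6.3640, -0.6360)
cos θ_2 = (40.9050−9²−7²)/(2·9·7) = -0.7071; θ_2 = -134.9997° (elbow-down)
β = atan2(-0.6360,6.3640) = -5.7070°; ψ = atan2(-4.9498,4.0503) = -50.7074°
θ_1 = β − ψ = 45.0004°
θ_3 = φ − θ_1 − θ_2 = -90.0006° (wrapped to (-180°,180°])

45.000 -135.000 -90.001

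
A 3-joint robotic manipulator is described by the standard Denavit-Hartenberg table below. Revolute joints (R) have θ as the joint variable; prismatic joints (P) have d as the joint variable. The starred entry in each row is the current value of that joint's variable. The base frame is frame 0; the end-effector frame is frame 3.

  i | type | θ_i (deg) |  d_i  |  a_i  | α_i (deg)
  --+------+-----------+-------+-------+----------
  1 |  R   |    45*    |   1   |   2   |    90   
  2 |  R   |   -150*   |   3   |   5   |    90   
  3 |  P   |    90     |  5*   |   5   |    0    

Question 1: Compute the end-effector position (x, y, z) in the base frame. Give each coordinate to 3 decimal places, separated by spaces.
after link 1: o_1 = (1.4142, 1.4142, 1.0000)
after link 2: o_2 = (0.4737, -3.7690, -1.5000)
after link 3: o_3 = (2.2414, -9.0723, 2.8301)

2.241 -9.072 2.830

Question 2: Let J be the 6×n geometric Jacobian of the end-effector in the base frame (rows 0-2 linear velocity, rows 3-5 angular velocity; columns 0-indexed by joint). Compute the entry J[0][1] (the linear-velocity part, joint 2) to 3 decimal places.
-1.294

axis z_1 = (0.7071,-0.7071,0.0000); lever o_n−o_1 = (0.8272,-10.4865,1.8301)
cross product → J_v[:, 1] = (-1.2941,-1.2941,-6.8301)
J_ω[:, 1] = z_1
entry J[0][1] = -1.2941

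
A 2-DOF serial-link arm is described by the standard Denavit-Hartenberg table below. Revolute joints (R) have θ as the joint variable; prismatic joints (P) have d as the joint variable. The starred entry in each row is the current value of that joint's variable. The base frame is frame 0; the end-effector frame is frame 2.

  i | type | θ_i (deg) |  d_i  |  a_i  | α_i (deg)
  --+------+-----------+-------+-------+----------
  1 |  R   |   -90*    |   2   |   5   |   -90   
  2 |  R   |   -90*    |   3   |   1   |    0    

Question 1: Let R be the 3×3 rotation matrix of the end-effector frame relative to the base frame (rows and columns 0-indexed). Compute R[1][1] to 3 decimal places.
-1.000

End-effector y-axis (col 1 of R) = (0.0000,-1.0000,-0.0000)
R[1][1] = -1.0000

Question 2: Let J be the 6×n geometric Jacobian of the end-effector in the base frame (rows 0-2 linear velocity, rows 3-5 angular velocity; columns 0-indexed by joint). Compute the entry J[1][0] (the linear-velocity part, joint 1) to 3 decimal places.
axis z_0 = ẑ; lever o_n−o_0 = (3.0000,-5.0000,3.0000)
cross product → J_v[:, 0] = (5.0000,3.0000,-0.0000)
J_ω[:, 0] = z_0
entry J[1][0] = 3.0000

3.000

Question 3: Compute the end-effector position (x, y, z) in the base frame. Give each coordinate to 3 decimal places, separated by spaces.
3.000 -5.000 3.000

after link 1: o_1 = (0.0000, -5.0000, 2.0000)
after link 2: o_2 = (3.0000, -5.0000, 3.0000)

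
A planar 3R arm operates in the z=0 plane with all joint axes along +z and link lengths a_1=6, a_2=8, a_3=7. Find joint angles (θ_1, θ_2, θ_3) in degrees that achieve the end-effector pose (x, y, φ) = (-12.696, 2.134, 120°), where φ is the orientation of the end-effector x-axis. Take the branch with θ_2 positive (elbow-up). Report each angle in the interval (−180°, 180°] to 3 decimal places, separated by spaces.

wrist centre = target − a_3·(cos φ, sin φ) = (-9.1960, -3.9282)
cos θ_2 = (99.9970−6²−8²)/(2·6·8) = -0.0000; θ_2 = 90.0018° (elbow-up)
β = atan2(-3.9282,-9.1960) = -156.8697°; ψ = atan2(8.0000,5.9997) = 53.1312°
θ_1 = β − ψ = -210.0009°
θ_3 = φ − θ_1 − θ_2 = -120.0009° (wrapped to (-180°,180°])

149.999 90.002 -120.001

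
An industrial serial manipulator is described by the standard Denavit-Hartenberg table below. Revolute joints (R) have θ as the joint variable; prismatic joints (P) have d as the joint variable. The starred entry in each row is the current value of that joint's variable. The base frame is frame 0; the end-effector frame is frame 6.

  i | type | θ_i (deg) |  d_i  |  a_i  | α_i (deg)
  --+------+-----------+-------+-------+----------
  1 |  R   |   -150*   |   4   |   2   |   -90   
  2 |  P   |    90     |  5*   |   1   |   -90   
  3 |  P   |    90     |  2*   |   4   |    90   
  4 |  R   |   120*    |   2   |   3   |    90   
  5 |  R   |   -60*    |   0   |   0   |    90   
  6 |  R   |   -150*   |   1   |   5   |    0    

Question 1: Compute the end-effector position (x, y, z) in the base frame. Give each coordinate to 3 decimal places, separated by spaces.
0.469 -3.366 -2.250

after link 1: o_1 = (-1.7321, -1.0000, 4.0000)
after link 2: o_2 = (0.7679, -5.3301, 3.0000)
after link 3: o_3 = (0.5000, -0.8660, 3.0000)
after link 4: o_4 = (3.5000, -0.8660, 1.0000)
after link 5: o_5 = (3.5000, -0.8660, 1.0000)
after link 6: o_6 = (0.4689, -3.3660, -2.2500)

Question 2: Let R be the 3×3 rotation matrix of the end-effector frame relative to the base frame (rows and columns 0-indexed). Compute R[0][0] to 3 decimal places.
End-effector x-axis (col 0 of R) = (-0.4330,-0.5000,-0.7500)
R[0][0] = -0.4330

-0.433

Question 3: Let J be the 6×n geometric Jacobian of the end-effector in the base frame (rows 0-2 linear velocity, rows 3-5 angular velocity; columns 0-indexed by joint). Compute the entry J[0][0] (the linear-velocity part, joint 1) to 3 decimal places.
axis z_0 = ẑ; lever o_n−o_0 = (0.4689,-3.3660,-2.2500)
cross product → J_v[:, 0] = (3.3660,0.4689,-0.0000)
J_ω[:, 0] = z_0
entry J[0][0] = 3.3660

3.366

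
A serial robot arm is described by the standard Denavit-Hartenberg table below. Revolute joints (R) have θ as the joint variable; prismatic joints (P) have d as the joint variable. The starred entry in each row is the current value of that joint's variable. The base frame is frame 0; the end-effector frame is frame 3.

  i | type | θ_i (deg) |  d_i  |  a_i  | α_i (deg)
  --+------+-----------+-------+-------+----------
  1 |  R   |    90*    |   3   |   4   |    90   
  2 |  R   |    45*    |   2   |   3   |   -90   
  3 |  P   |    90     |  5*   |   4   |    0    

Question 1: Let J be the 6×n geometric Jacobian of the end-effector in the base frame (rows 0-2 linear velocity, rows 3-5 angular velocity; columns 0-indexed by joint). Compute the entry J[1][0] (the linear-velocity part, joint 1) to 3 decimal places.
-2.000

axis z_0 = ẑ; lever o_n−o_0 = (-2.0000,2.5858,8.6569)
cross product → J_v[:, 0] = (-2.5858,-2.0000,0.0000)
J_ω[:, 0] = z_0
entry J[1][0] = -2.0000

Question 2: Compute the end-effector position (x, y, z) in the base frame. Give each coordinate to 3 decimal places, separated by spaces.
after link 1: o_1 = (0.0000, 4.0000, 3.0000)
after link 2: o_2 = (2.0000, 6.1213, 5.1213)
after link 3: o_3 = (-2.0000, 2.5858, 8.6569)

-2.000 2.586 8.657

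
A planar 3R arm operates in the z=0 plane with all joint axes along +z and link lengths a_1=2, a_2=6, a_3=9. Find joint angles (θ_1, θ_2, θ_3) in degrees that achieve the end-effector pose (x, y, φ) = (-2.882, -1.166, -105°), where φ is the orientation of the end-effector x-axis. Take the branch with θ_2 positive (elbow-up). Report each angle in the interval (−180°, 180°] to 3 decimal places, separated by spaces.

wrist centre = target − a_3·(cos φ, sin φ) = (-0.5526, 7.5273)
cos θ_2 = (56.9661−2²−6²)/(2·2·6) = 0.7069; θ_2 = 45.0150° (elbow-up)
β = atan2(7.5273,-0.5526) = 94.1989°; ψ = atan2(4.2437,6.2415) = 34.2126°
θ_1 = β − ψ = 59.9863°
θ_3 = φ − θ_1 − θ_2 = 149.9987° (wrapped to (-180°,180°])

59.986 45.015 149.999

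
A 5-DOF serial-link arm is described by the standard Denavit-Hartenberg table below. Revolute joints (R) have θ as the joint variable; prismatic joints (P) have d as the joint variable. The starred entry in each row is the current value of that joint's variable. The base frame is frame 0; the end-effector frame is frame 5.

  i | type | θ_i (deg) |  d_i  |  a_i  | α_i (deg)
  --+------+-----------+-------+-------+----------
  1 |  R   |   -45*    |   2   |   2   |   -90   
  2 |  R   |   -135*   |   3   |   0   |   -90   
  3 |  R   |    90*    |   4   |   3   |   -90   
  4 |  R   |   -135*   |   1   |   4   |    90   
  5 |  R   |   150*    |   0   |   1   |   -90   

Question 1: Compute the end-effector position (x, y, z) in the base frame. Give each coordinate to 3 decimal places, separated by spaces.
6.839 -3.705 5.335

after link 1: o_1 = (1.4142, -1.4142, 2.0000)
after link 2: o_2 = (3.5355, 0.7071, 2.0000)
after link 3: o_3 = (3.4142, -3.4142, 4.8284)
after link 4: o_4 = (7.3284, -3.3284, 6.1213)
after link 5: o_5 = (6.8392, -3.7053, 5.3348)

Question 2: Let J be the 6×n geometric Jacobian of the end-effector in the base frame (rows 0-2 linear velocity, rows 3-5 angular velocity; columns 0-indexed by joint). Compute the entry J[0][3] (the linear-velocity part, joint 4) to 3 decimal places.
axis z_3 = (0.5000,-0.5000,-0.7071); lever o_n−o_3 = (3.4250,-0.2910,0.5063)
cross product → J_v[:, 3] = (-0.4590,-2.6750,1.5670)
J_ω[:, 3] = z_3
entry J[0][3] = -0.4590

-0.459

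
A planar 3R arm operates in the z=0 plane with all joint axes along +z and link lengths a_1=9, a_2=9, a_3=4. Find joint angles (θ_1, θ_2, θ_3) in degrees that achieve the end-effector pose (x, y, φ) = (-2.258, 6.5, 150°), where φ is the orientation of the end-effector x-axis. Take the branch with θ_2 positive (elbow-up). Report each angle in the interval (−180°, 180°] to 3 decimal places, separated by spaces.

-0.004 149.999 0.004

wrist centre = target − a_3·(cos φ, sin φ) = (1.2061, 4.5000)
cos θ_2 = (21.7047−9²−9²)/(2·9·9) = -0.8660; θ_2 = 149.9994° (elbow-up)
β = atan2(4.5000,1.2061) = 74.9961°; ψ = atan2(4.5001,1.2058) = 74.9997°
θ_1 = β − ψ = -0.0036°
θ_3 = φ − θ_1 − θ_2 = 0.0042° (wrapped to (-180°,180°])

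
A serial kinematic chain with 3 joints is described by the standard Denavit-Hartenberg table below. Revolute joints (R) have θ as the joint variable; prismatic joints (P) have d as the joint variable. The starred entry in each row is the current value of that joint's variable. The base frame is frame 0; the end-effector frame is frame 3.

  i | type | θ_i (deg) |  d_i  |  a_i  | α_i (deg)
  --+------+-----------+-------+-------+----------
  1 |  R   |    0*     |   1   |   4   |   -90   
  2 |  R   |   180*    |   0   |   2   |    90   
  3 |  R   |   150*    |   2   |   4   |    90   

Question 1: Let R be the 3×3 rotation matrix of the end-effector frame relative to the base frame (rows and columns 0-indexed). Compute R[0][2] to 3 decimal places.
-0.500

End-effector z-axis (col 2 of R) = (-0.5000,0.8660,-0.0000)
R[0][2] = -0.5000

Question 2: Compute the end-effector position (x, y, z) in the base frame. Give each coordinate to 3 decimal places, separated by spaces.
5.464 2.000 -1.000

after link 1: o_1 = (4.0000, 0.0000, 1.0000)
after link 2: o_2 = (2.0000, 0.0000, 1.0000)
after link 3: o_3 = (5.4641, 2.0000, -1.0000)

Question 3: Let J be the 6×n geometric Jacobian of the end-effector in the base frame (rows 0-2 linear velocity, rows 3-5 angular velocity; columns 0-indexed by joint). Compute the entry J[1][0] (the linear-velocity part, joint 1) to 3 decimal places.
5.464

axis z_0 = ẑ; lever o_n−o_0 = (5.4641,2.0000,-1.0000)
cross product → J_v[:, 0] = (-2.0000,5.4641,0.0000)
J_ω[:, 0] = z_0
entry J[1][0] = 5.4641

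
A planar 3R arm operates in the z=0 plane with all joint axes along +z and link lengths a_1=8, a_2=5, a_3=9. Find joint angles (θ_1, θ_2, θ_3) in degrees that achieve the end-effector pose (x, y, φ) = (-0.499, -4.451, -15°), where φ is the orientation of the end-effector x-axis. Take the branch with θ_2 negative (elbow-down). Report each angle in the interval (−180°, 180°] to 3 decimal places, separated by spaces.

wrist centre = target − a_3·(cos φ, sin φ) = (-9.1923, -2.1216)
cos θ_2 = (89.0003−8²−5²)/(2·8·5) = 0.0000; θ_2 = -89.9998° (elbow-down)
β = atan2(-2.1216,-9.1923) = -167.0035°; ψ = atan2(-5.0000,8.0000) = -32.0053°
θ_1 = β − ψ = -134.9982°
θ_3 = φ − θ_1 − θ_2 = -150.0020° (wrapped to (-180°,180°])

-134.998 -90.000 -150.002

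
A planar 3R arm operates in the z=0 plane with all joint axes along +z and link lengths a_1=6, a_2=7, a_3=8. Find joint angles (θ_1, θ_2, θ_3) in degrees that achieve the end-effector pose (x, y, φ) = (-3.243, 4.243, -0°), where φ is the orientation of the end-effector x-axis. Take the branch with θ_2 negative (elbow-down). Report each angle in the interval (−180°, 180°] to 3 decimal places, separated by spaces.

-176.357 -44.989 -138.654

wrist centre = target − a_3·(cos φ, sin φ) = (-11.2430, 4.2430)
cos θ_2 = (144.4081−6²−7²)/(2·6·7) = 0.7072; θ_2 = -44.9893° (elbow-down)
β = atan2(4.2430,-11.2430) = 159.3240°; ψ = atan2(-4.9488,10.9507) = -24.3191°
θ_1 = β − ψ = 183.6431°
θ_3 = φ − θ_1 − θ_2 = -138.6538° (wrapped to (-180°,180°])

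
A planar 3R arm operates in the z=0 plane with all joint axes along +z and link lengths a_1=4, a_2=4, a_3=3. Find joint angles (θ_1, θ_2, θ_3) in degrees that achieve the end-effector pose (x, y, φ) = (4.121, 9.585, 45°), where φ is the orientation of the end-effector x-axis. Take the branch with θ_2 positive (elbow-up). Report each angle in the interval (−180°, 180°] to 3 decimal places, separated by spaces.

59.988 30.027 -45.015

wrist centre = target − a_3·(cos φ, sin φ) = (1.9997, 7.4637)
cos θ_2 = (59.7052−4²−4²)/(2·4·4) = 0.8658; θ_2 = 30.0271° (elbow-up)
β = atan2(7.4637,1.9997) = 75.0015°; ψ = atan2(2.0016,7.4632) = 15.0136°
θ_1 = β − ψ = 59.9879°
θ_3 = φ − θ_1 − θ_2 = -45.0151° (wrapped to (-180°,180°])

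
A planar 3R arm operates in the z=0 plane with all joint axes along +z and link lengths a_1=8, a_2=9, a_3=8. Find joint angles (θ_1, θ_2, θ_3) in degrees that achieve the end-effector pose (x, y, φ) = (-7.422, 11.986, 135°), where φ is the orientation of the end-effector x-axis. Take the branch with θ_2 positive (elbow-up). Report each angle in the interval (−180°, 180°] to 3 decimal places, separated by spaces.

30.000 135.002 -30.001

wrist centre = target − a_3·(cos φ, sin φ) = (-1.7651, 6.3291)
cos θ_2 = (43.1738−8²−9²)/(2·8·9) = -0.7071; θ_2 = 135.0016° (elbow-up)
β = atan2(6.3291,-1.7651) = 105.5833°; ψ = atan2(6.3638,1.6359) = 75.5838°
θ_1 = β − ψ = 29.9996°
θ_3 = φ − θ_1 − θ_2 = -30.0011° (wrapped to (-180°,180°])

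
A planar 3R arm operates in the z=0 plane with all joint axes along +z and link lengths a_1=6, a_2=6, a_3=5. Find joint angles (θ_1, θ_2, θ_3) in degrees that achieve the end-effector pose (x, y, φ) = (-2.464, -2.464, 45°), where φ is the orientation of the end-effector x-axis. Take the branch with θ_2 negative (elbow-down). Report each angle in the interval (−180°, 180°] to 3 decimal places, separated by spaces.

wrist centre = target − a_3·(cos φ, sin φ) = (-5.9995, -5.9995)
cos θ_2 = (71.9888−6²−6²)/(2·6·6) = -0.0002; θ_2 = -90.0089° (elbow-down)
β = atan2(-5.9995,-5.9995) = -135.0000°; ψ = atan2(-6.0000,5.9991) = -45.0045°
θ_1 = β − ψ = -89.9955°
θ_3 = φ − θ_1 − θ_2 = -134.9955° (wrapped to (-180°,180°])

-89.996 -90.009 -134.996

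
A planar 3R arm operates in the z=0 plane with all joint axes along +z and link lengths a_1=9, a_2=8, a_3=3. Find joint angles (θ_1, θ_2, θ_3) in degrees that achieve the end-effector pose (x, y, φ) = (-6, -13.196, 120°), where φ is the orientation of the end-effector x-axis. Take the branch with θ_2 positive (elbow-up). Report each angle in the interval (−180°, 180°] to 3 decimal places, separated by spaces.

wrist centre = target − a_3·(cos φ, sin φ) = (-4.5000, -15.7941)
cos θ_2 = (269.7028−9²−8²)/(2·9·8) = 0.8660; θ_2 = 30.0038° (elbow-up)
β = atan2(-15.7941,-4.5000) = -105.9032°; ψ = atan2(4.0005,15.9279) = 14.0988°
θ_1 = β − ψ = -120.0019°
θ_3 = φ − θ_1 − θ_2 = -150.0019° (wrapped to (-180°,180°])

-120.002 30.004 -150.002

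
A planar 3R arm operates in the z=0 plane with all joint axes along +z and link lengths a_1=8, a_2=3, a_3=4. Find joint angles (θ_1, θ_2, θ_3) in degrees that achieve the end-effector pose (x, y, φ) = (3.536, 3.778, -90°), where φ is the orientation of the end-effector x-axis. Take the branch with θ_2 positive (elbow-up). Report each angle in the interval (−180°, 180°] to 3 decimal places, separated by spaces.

wrist centre = target − a_3·(cos φ, sin φ) = (3.5360, 7.7780)
cos θ_2 = (73.0006−8²−3²)/(2·8·3) = 0.0000; θ_2 = 89.9993° (elbow-up)
β = atan2(7.7780,3.5360) = 65.5527°; ψ = atan2(3.0000,8.0000) = 20.5560°
θ_1 = β − ψ = 44.9968°
θ_3 = φ − θ_1 − θ_2 = 135.0039° (wrapped to (-180°,180°])

44.997 89.999 135.004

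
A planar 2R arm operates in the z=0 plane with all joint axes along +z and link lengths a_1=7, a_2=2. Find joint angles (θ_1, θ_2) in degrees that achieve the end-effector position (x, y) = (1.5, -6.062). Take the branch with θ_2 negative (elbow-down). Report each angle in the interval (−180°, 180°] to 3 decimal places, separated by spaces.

cos θ_2 = (38.9978−7²−2²)/(2·7·2) = -0.5001; θ_2 = -120.0051° (elbow-down)
β = atan2(-6.0620,1.5000) = -76.1017°; ψ = atan2(-1.7320,5.9998) = -16.1017°
θ_1 = β − ψ = -60.0000°

-60.000 -120.005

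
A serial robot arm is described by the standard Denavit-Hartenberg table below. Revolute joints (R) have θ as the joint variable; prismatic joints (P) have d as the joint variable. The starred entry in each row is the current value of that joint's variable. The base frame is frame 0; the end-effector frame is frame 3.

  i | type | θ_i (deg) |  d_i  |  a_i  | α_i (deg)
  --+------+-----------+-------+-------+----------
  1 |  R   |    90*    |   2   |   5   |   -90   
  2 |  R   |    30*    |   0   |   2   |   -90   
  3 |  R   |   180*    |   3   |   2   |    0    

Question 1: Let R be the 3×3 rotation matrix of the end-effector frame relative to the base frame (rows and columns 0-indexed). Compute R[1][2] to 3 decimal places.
End-effector z-axis (col 2 of R) = (-0.0000,-0.5000,-0.8660)
R[1][2] = -0.5000

-0.500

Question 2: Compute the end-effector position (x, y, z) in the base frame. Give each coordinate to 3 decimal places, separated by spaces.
0.000 3.500 -0.598

after link 1: o_1 = (0.0000, 5.0000, 2.0000)
after link 2: o_2 = (0.0000, 6.7321, 1.0000)
after link 3: o_3 = (0.0000, 3.5000, -0.5981)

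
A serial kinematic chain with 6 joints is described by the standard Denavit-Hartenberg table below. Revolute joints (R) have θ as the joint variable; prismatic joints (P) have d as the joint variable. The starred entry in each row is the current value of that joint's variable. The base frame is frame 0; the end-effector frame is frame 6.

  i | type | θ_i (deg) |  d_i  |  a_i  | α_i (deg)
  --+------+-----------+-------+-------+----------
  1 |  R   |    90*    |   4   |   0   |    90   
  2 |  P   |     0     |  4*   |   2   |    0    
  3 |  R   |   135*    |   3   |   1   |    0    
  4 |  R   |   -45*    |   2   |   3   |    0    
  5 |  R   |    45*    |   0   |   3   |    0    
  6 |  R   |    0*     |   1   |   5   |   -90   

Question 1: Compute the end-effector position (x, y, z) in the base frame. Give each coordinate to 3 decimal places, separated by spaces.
after link 1: o_1 = (0.0000, 0.0000, 4.0000)
after link 2: o_2 = (4.0000, 2.0000, 4.0000)
after link 3: o_3 = (7.0000, 1.2929, 4.7071)
after link 4: o_4 = (9.0000, 1.2929, 7.7071)
after link 5: o_5 = (9.0000, -0.8284, 9.8284)
after link 6: o_6 = (10.0000, -4.3640, 13.3640)

10.000 -4.364 13.364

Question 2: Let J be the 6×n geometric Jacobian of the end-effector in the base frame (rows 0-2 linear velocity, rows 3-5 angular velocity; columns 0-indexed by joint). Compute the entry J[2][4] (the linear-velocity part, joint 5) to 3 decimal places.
-5.657

axis z_4 = (1.0000,-0.0000,0.0000); lever o_n−o_4 = (1.0000,-5.6569,5.6569)
cross product → J_v[:, 4] = (-0.0000,-5.6569,-5.6569)
J_ω[:, 4] = z_4
entry J[2][4] = -5.6569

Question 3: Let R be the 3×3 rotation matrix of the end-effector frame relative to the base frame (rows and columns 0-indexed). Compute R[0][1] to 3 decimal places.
End-effector y-axis (col 1 of R) = (-1.0000,0.0000,-0.0000)
R[0][1] = -1.0000

-1.000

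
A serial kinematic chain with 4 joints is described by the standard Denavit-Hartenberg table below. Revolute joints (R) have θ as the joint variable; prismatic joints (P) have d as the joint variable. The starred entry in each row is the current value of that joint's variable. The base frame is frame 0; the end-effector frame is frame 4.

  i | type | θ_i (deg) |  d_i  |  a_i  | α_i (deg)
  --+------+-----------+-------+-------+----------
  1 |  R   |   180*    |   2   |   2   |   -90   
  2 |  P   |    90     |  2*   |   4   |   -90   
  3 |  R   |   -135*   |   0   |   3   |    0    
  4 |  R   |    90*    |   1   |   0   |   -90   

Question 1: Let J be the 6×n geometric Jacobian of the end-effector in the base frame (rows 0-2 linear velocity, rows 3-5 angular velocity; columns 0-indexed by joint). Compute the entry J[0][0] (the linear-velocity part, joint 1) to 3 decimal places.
4.121

axis z_0 = ẑ; lever o_n−o_0 = (-1.0000,-4.1213,0.1213)
cross product → J_v[:, 0] = (4.1213,-1.0000,0.0000)
J_ω[:, 0] = z_0
entry J[0][0] = 4.1213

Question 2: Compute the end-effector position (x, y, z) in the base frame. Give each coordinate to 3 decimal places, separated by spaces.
-1.000 -4.121 0.121

after link 1: o_1 = (-2.0000, 0.0000, 2.0000)
after link 2: o_2 = (-2.0000, -2.0000, -2.0000)
after link 3: o_3 = (-2.0000, -4.1213, 0.1213)
after link 4: o_4 = (-1.0000, -4.1213, 0.1213)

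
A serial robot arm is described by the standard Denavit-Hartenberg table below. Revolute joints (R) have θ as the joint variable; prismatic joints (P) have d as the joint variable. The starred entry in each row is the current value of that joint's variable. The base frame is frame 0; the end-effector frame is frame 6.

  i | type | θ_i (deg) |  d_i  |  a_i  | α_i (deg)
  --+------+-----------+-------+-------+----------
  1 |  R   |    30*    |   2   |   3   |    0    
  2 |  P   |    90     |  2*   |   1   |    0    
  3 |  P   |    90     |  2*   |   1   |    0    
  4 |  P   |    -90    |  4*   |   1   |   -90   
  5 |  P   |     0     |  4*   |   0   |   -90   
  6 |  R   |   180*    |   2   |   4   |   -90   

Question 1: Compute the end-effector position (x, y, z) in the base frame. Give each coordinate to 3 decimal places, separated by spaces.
after link 1: o_1 = (2.5981, 1.5000, 2.0000)
after link 2: o_2 = (2.0981, 2.3660, 4.0000)
after link 3: o_3 = (1.2321, 1.8660, 6.0000)
after link 4: o_4 = (0.7321, 2.7321, 10.0000)
after link 5: o_5 = (-2.7321, 0.7321, 10.0000)
after link 6: o_6 = (-0.7321, -2.7321, 8.0000)

-0.732 -2.732 8.000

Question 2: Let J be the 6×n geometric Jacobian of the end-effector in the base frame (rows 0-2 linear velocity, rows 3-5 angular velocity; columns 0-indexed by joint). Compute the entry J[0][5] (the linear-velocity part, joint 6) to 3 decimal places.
axis z_5 = (-0.0000,-0.0000,-1.0000); lever o_n−o_5 = (2.0000,-3.4641,-2.0000)
cross product → J_v[:, 5] = (-3.4641,-2.0000,0.0000)
J_ω[:, 5] = z_5
entry J[0][5] = -3.4641

-3.464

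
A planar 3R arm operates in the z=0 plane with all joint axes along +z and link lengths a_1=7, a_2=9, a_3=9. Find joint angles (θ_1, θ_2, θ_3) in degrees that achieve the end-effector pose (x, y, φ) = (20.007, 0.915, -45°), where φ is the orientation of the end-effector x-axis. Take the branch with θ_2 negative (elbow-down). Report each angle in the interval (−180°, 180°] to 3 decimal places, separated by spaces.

45.001 -30.003 -59.998

wrist centre = target − a_3·(cos φ, sin φ) = (13.6430, 7.2790)
cos θ_2 = (239.1158−7²−9²)/(2·7·9) = 0.8660; θ_2 = -30.0031° (elbow-down)
β = atan2(7.2790,13.6430) = 28.0812°; ψ = atan2(-4.5004,14.7940) = -16.9201°
θ_1 = β − ψ = 45.0013°
θ_3 = φ − θ_1 − θ_2 = -59.9982° (wrapped to (-180°,180°])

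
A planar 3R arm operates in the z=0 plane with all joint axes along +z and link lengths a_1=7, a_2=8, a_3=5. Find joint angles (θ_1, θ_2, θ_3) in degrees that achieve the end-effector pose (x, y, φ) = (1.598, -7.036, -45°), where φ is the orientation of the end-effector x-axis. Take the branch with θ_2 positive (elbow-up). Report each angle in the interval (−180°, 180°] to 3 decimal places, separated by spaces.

152.066 149.998 12.937

wrist centre = target − a_3·(cos φ, sin φ) = (-1.9375, -3.5005)
cos θ_2 = (16.0073−7²−8²)/(2·7·8) = -0.8660; θ_2 = 149.9978° (elbow-up)
β = atan2(-3.5005,-1.9375) = -118.9649°; ψ = atan2(4.0003,0.0720) = 88.9696°
θ_1 = β − ψ = -207.9344°
θ_3 = φ − θ_1 − θ_2 = 12.9366° (wrapped to (-180°,180°])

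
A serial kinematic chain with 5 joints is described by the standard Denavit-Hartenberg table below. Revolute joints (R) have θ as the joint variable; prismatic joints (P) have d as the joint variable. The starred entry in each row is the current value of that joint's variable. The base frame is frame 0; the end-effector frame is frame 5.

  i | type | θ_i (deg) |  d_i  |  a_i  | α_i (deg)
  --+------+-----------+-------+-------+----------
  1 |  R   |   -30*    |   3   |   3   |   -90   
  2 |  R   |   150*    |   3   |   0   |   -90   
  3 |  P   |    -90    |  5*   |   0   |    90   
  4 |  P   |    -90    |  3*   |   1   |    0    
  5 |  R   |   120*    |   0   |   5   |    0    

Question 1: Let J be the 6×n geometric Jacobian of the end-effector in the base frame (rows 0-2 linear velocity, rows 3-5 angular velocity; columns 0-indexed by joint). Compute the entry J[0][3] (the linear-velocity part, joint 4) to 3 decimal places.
prismatic axis z_3 = (0.7500,-0.4330,0.5000)
J_v[:, 3] = z_3; J_ω[:, 3] = (0,0,0)
entry J[0][3] = 0.7500

0.750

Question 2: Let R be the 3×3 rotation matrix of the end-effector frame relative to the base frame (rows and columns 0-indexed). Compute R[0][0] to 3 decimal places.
0.217

End-effector x-axis (col 0 of R) = (0.2165,0.8750,0.4330)
R[0][0] = 0.2165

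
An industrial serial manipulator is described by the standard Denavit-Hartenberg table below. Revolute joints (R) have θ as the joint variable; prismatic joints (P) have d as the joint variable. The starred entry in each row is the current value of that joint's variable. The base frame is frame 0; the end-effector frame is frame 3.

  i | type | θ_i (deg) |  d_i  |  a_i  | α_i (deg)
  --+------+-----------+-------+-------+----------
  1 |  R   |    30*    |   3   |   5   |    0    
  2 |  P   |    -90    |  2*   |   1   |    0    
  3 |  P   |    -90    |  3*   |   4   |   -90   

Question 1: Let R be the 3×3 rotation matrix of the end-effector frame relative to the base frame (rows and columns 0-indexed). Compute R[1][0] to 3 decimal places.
-0.500

End-effector x-axis (col 0 of R) = (-0.8660,-0.5000,0.0000)
R[1][0] = -0.5000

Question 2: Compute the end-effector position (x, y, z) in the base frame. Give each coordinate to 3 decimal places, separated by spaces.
after link 1: o_1 = (4.3301, 2.5000, 3.0000)
after link 2: o_2 = (4.8301, 1.6340, 5.0000)
after link 3: o_3 = (1.3660, -0.3660, 8.0000)

1.366 -0.366 8.000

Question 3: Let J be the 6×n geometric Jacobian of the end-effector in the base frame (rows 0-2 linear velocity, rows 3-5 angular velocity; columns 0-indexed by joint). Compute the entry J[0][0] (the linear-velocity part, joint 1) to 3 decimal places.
0.366

axis z_0 = ẑ; lever o_n−o_0 = (1.3660,-0.3660,8.0000)
cross product → J_v[:, 0] = (0.3660,1.3660,-0.0000)
J_ω[:, 0] = z_0
entry J[0][0] = 0.3660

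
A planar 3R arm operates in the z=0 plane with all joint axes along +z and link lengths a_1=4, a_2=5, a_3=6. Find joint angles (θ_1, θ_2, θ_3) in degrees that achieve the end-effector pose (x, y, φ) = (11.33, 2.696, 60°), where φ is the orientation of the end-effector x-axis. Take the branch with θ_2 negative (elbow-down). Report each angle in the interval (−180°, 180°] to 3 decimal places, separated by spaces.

0.001 -30.004 90.003

wrist centre = target − a_3·(cos φ, sin φ) = (8.3300, -2.5002)
cos θ_2 = (75.6397−4²−5²)/(2·4·5) = 0.8660; θ_2 = -30.0039° (elbow-down)
β = atan2(-2.5002,8.3300) = -16.7065°; ψ = atan2(-2.5003,8.3300) = -16.7075°
θ_1 = β − ψ = 0.0010°
θ_3 = φ − θ_1 − θ_2 = 90.0029° (wrapped to (-180°,180°])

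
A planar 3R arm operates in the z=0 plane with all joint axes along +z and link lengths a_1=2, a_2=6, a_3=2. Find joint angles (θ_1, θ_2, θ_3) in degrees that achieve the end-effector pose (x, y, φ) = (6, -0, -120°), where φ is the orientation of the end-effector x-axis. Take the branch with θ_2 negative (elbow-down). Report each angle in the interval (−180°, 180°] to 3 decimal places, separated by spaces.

60.000 -60.000 -120.000

wrist centre = target − a_3·(cos φ, sin φ) = (7.0000, 1.7321)
cos θ_2 = (52.0000−2²−6²)/(2·2·6) = 0.5000; θ_2 = -60.0000° (elbow-down)
β = atan2(1.7321,7.0000) = 13.8979°; ψ = atan2(-5.1962,5.0000) = -46.1021°
θ_1 = β − ψ = 60.0000°
θ_3 = φ − θ_1 − θ_2 = -120.0000° (wrapped to (-180°,180°])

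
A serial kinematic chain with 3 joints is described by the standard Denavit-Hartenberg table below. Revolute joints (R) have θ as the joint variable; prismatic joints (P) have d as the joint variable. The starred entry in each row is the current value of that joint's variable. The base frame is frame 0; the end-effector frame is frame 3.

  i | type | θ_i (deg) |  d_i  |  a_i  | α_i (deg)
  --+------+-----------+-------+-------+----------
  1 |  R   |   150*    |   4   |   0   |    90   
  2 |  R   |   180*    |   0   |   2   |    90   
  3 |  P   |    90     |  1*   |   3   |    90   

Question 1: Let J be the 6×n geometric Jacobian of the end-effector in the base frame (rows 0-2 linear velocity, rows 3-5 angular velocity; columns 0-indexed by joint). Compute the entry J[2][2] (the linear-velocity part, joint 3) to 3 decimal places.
prismatic axis z_2 = (-0.0000,0.0000,1.0000)
J_v[:, 2] = z_2; J_ω[:, 2] = (0,0,0)
entry J[2][2] = 1.0000

1.000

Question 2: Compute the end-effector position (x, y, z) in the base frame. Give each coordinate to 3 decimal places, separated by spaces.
after link 1: o_1 = (0.0000, 0.0000, 4.0000)
after link 2: o_2 = (1.7321, -1.0000, 4.0000)
after link 3: o_3 = (3.2321, 1.5981, 5.0000)

3.232 1.598 5.000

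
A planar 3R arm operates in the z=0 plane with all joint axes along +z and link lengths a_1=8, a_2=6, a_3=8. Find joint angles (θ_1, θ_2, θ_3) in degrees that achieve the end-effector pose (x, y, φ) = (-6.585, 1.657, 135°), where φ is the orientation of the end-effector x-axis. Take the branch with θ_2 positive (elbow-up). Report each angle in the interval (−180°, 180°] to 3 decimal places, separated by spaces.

-149.999 150.002 134.998

wrist centre = target − a_3·(cos φ, sin φ) = (-0.9281, -3.9999)
cos θ_2 = (16.8603−8²−6²)/(2·8·6) = -0.8660; θ_2 = 150.0015° (elbow-up)
β = atan2(-3.9999,-0.9281) = -103.0640°; ψ = atan2(2.9999,2.8038) = 46.9352°
θ_1 = β − ψ = -149.9992°
θ_3 = φ − θ_1 − θ_2 = 134.9977° (wrapped to (-180°,180°])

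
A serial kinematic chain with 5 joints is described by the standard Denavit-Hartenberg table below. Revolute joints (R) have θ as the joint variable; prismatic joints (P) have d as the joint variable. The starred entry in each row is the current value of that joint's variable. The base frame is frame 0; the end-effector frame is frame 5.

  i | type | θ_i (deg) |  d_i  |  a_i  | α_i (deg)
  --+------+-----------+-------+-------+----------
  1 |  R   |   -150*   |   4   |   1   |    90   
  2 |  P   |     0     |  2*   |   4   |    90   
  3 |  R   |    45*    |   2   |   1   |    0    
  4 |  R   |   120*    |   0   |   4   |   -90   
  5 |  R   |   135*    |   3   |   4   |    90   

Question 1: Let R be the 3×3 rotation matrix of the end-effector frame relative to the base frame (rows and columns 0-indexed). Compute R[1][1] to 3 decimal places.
-0.707

End-effector y-axis (col 1 of R) = (0.7071,-0.7071,-0.0000)
R[1][1] = -0.7071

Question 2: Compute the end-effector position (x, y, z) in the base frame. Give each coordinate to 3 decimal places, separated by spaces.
-3.346 -1.802 4.828

after link 1: o_1 = (-0.8660, -0.5000, 4.0000)
after link 2: o_2 = (-5.3301, -0.7679, 4.0000)
after link 3: o_3 = (-6.2961, -0.5091, 2.0000)
after link 4: o_4 = (-3.4676, 2.3193, 2.0000)
after link 5: o_5 = (-3.3463, -1.8020, 4.8284)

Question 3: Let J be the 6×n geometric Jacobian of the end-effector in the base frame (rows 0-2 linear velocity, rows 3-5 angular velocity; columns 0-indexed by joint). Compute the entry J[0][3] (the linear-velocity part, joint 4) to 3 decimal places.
axis z_3 = (-0.0000,0.0000,-1.0000); lever o_n−o_3 = (2.9497,-1.2929,2.8284)
cross product → J_v[:, 3] = (-1.2929,-2.9497,-0.0000)
J_ω[:, 3] = z_3
entry J[0][3] = -1.2929

-1.293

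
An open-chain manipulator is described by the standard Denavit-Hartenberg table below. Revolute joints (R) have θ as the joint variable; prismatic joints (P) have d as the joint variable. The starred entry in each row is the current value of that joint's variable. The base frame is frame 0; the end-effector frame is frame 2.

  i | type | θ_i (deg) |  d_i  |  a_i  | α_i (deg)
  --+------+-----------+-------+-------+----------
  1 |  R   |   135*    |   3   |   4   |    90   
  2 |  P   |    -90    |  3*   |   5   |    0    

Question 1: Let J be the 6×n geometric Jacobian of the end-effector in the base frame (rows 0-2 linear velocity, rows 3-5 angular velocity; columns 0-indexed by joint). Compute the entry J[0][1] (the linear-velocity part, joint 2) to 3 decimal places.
prismatic axis z_1 = (0.7071,0.7071,0.0000)
J_v[:, 1] = z_1; J_ω[:, 1] = (0,0,0)
entry J[0][1] = 0.7071

0.707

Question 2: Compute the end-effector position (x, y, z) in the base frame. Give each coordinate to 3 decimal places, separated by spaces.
-0.707 4.950 -2.000

after link 1: o_1 = (-2.8284, 2.8284, 3.0000)
after link 2: o_2 = (-0.7071, 4.9497, -2.0000)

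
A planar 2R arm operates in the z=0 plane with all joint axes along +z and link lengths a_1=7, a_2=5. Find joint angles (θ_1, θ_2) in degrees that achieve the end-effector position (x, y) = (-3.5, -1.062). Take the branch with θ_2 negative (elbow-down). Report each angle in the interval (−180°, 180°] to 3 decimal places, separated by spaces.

cos θ_2 = (13.3778−7²−5²)/(2·7·5) = -0.8660; θ_2 = -150.0006° (elbow-down)
β = atan2(-1.0620,-3.5000) = -163.1207°; ψ = atan2(-2.5000,2.6698) = -43.1178°
θ_1 = β − ψ = -120.0029°

-120.003 -150.001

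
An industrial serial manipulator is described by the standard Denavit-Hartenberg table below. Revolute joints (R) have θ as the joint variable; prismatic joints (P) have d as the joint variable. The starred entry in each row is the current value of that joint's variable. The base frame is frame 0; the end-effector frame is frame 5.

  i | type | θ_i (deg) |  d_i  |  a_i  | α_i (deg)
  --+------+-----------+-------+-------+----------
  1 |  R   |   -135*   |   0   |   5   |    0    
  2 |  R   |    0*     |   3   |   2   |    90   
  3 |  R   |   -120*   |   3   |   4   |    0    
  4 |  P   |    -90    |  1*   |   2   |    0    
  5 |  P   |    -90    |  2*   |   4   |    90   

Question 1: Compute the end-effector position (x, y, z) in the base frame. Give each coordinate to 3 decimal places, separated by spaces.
after link 1: o_1 = (-3.5355, -3.5355, 0.0000)
after link 2: o_2 = (-4.9497, -4.9497, 3.0000)
after link 3: o_3 = (-5.6569, -1.4142, -0.4641)
after link 4: o_4 = (-5.1392, 0.5176, 0.5359)
after link 5: o_5 = (-7.9676, 0.5176, 4.0000)

-7.968 0.518 4.000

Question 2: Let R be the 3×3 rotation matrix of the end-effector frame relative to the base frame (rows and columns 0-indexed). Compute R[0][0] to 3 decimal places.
-0.354

End-effector x-axis (col 0 of R) = (-0.3536,-0.3536,0.8660)
R[0][0] = -0.3536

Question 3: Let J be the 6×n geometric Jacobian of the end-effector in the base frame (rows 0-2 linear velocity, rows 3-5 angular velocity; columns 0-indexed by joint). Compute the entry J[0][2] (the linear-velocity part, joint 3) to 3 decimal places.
0.707

axis z_2 = (-0.7071,0.7071,0.0000); lever o_n−o_2 = (-3.0179,5.4674,1.0000)
cross product → J_v[:, 2] = (0.7071,0.7071,-1.7321)
J_ω[:, 2] = z_2
entry J[0][2] = 0.7071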